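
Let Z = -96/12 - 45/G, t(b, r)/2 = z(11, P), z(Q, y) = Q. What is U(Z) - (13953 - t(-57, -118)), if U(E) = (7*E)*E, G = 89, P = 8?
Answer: -106336108/7921 ≈ -13425.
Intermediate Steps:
t(b, r) = 22 (t(b, r) = 2*11 = 22)
Z = -757/89 (Z = -96/12 - 45/89 = -96*1/12 - 45*1/89 = -8 - 45/89 = -757/89 ≈ -8.5056)
U(E) = 7*E²
U(Z) - (13953 - t(-57, -118)) = 7*(-757/89)² - (13953 - 1*22) = 7*(573049/7921) - (13953 - 22) = 4011343/7921 - 1*13931 = 4011343/7921 - 13931 = -106336108/7921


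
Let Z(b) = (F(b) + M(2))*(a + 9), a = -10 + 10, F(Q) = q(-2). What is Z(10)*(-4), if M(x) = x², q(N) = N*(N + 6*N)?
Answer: -1152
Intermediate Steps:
q(N) = 7*N² (q(N) = N*(7*N) = 7*N²)
F(Q) = 28 (F(Q) = 7*(-2)² = 7*4 = 28)
a = 0
Z(b) = 288 (Z(b) = (28 + 2²)*(0 + 9) = (28 + 4)*9 = 32*9 = 288)
Z(10)*(-4) = 288*(-4) = -1152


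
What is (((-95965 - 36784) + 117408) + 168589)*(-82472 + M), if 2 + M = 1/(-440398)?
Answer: -2783089777651472/220199 ≈ -1.2639e+10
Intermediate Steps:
M = -880797/440398 (M = -2 + 1/(-440398) = -2 - 1/440398 = -880797/440398 ≈ -2.0000)
(((-95965 - 36784) + 117408) + 168589)*(-82472 + M) = (((-95965 - 36784) + 117408) + 168589)*(-82472 - 880797/440398) = ((-132749 + 117408) + 168589)*(-36321384653/440398) = (-15341 + 168589)*(-36321384653/440398) = 153248*(-36321384653/440398) = -2783089777651472/220199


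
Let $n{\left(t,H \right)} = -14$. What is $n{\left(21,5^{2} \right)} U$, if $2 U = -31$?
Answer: $217$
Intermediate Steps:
$U = - \frac{31}{2}$ ($U = \frac{1}{2} \left(-31\right) = - \frac{31}{2} \approx -15.5$)
$n{\left(21,5^{2} \right)} U = \left(-14\right) \left(- \frac{31}{2}\right) = 217$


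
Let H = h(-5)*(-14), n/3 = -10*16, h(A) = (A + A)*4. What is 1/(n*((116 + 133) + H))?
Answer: -1/388320 ≈ -2.5752e-6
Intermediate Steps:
h(A) = 8*A (h(A) = (2*A)*4 = 8*A)
n = -480 (n = 3*(-10*16) = 3*(-160) = -480)
H = 560 (H = (8*(-5))*(-14) = -40*(-14) = 560)
1/(n*((116 + 133) + H)) = 1/(-480*((116 + 133) + 560)) = 1/(-480*(249 + 560)) = 1/(-480*809) = 1/(-388320) = -1/388320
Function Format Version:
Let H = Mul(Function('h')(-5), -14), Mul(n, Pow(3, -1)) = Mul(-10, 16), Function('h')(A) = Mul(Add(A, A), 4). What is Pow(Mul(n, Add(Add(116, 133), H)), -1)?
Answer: Rational(-1, 388320) ≈ -2.5752e-6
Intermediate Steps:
Function('h')(A) = Mul(8, A) (Function('h')(A) = Mul(Mul(2, A), 4) = Mul(8, A))
n = -480 (n = Mul(3, Mul(-10, 16)) = Mul(3, -160) = -480)
H = 560 (H = Mul(Mul(8, -5), -14) = Mul(-40, -14) = 560)
Pow(Mul(n, Add(Add(116, 133), H)), -1) = Pow(Mul(-480, Add(Add(116, 133), 560)), -1) = Pow(Mul(-480, Add(249, 560)), -1) = Pow(Mul(-480, 809), -1) = Pow(-388320, -1) = Rational(-1, 388320)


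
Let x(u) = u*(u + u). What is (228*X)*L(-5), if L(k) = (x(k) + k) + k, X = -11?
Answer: -100320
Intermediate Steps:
x(u) = 2*u**2 (x(u) = u*(2*u) = 2*u**2)
L(k) = 2*k + 2*k**2 (L(k) = (2*k**2 + k) + k = (k + 2*k**2) + k = 2*k + 2*k**2)
(228*X)*L(-5) = (228*(-11))*(2*(-5)*(1 - 5)) = -5016*(-5)*(-4) = -2508*40 = -100320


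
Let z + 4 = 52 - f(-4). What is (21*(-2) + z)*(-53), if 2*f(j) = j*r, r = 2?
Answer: -530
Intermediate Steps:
f(j) = j (f(j) = (j*2)/2 = (2*j)/2 = j)
z = 52 (z = -4 + (52 - 1*(-4)) = -4 + (52 + 4) = -4 + 56 = 52)
(21*(-2) + z)*(-53) = (21*(-2) + 52)*(-53) = (-42 + 52)*(-53) = 10*(-53) = -530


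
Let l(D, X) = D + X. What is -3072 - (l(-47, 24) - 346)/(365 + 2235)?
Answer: -7986831/2600 ≈ -3071.9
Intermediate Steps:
-3072 - (l(-47, 24) - 346)/(365 + 2235) = -3072 - ((-47 + 24) - 346)/(365 + 2235) = -3072 - (-23 - 346)/2600 = -3072 - (-369)/2600 = -3072 - 1*(-369/2600) = -3072 + 369/2600 = -7986831/2600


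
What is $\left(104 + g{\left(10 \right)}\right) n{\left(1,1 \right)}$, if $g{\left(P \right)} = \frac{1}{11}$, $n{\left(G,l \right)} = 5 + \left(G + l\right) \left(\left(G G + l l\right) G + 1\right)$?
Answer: $1145$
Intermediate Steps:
$n{\left(G,l \right)} = 5 + \left(1 + G \left(G^{2} + l^{2}\right)\right) \left(G + l\right)$ ($n{\left(G,l \right)} = 5 + \left(G + l\right) \left(\left(G^{2} + l^{2}\right) G + 1\right) = 5 + \left(G + l\right) \left(G \left(G^{2} + l^{2}\right) + 1\right) = 5 + \left(G + l\right) \left(1 + G \left(G^{2} + l^{2}\right)\right) = 5 + \left(1 + G \left(G^{2} + l^{2}\right)\right) \left(G + l\right)$)
$g{\left(P \right)} = \frac{1}{11}$
$\left(104 + g{\left(10 \right)}\right) n{\left(1,1 \right)} = \left(104 + \frac{1}{11}\right) \left(5 + 1 + 1 + 1^{4} + 1 \cdot 1^{3} + 1 \cdot 1^{3} + 1^{2} \cdot 1^{2}\right) = \frac{1145 \left(5 + 1 + 1 + 1 + 1 \cdot 1 + 1 \cdot 1 + 1 \cdot 1\right)}{11} = \frac{1145 \left(5 + 1 + 1 + 1 + 1 + 1 + 1\right)}{11} = \frac{1145}{11} \cdot 11 = 1145$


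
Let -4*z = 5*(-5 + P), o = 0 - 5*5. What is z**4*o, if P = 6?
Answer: -15625/256 ≈ -61.035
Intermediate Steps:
o = -25 (o = 0 - 25 = -25)
z = -5/4 (z = -5*(-5 + 6)/4 = -5/4 ≈ -1.2500)
z**4*o = (-5/4)**4*(-25) = (625/256)*(-25) = -15625/256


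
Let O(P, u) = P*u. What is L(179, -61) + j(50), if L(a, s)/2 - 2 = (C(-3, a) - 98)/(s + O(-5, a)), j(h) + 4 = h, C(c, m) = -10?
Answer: 12004/239 ≈ 50.226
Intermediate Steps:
j(h) = -4 + h
L(a, s) = 4 - 216/(s - 5*a) (L(a, s) = 4 + 2*((-10 - 98)/(s - 5*a)) = 4 + 2*(-108/(s - 5*a)) = 4 - 216/(s - 5*a))
L(179, -61) + j(50) = 4*(54 - 1*(-61) + 5*179)/(-1*(-61) + 5*179) + (-4 + 50) = 4*(54 + 61 + 895)/(61 + 895) + 46 = 4*1010/956 + 46 = 4*(1/956)*1010 + 46 = 1010/239 + 46 = 12004/239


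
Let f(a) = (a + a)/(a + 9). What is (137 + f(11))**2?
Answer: 1907161/100 ≈ 19072.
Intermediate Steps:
f(a) = 2*a/(9 + a) (f(a) = (2*a)/(9 + a) = 2*a/(9 + a))
(137 + f(11))**2 = (137 + 2*11/(9 + 11))**2 = (137 + 2*11/20)**2 = (137 + 2*11*(1/20))**2 = (137 + 11/10)**2 = (1381/10)**2 = 1907161/100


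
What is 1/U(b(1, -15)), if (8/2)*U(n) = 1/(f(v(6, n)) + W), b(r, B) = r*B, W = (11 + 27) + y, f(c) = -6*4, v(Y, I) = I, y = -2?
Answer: 48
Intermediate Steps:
f(c) = -24
W = 36 (W = (11 + 27) - 2 = 38 - 2 = 36)
b(r, B) = B*r
U(n) = 1/48 (U(n) = 1/(4*(-24 + 36)) = (1/4)/12 = (1/4)*(1/12) = 1/48)
1/U(b(1, -15)) = 1/(1/48) = 48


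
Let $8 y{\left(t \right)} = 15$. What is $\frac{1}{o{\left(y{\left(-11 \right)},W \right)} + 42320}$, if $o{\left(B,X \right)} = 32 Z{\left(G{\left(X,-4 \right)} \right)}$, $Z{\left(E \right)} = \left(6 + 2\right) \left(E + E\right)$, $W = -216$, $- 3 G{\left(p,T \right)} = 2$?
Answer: $\frac{3}{125936} \approx 2.3822 \cdot 10^{-5}$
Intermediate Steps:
$G{\left(p,T \right)} = - \frac{2}{3}$ ($G{\left(p,T \right)} = \left(- \frac{1}{3}\right) 2 = - \frac{2}{3}$)
$Z{\left(E \right)} = 16 E$ ($Z{\left(E \right)} = 8 \cdot 2 E = 16 E$)
$y{\left(t \right)} = \frac{15}{8}$ ($y{\left(t \right)} = \frac{1}{8} \cdot 15 = \frac{15}{8}$)
$o{\left(B,X \right)} = - \frac{1024}{3}$ ($o{\left(B,X \right)} = 32 \cdot 16 \left(- \frac{2}{3}\right) = 32 \left(- \frac{32}{3}\right) = - \frac{1024}{3}$)
$\frac{1}{o{\left(y{\left(-11 \right)},W \right)} + 42320} = \frac{1}{- \frac{1024}{3} + 42320} = \frac{1}{\frac{125936}{3}} = \frac{3}{125936}$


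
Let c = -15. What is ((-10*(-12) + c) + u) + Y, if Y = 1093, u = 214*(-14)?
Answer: -1798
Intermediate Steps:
u = -2996
((-10*(-12) + c) + u) + Y = ((-10*(-12) - 15) - 2996) + 1093 = ((120 - 15) - 2996) + 1093 = (105 - 2996) + 1093 = -2891 + 1093 = -1798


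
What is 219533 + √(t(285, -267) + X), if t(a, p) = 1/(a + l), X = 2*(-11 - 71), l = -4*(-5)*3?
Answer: 219533 + I*√19519755/345 ≈ 2.1953e+5 + 12.806*I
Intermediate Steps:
l = 60 (l = 20*3 = 60)
X = -164 (X = 2*(-82) = -164)
t(a, p) = 1/(60 + a) (t(a, p) = 1/(a + 60) = 1/(60 + a))
219533 + √(t(285, -267) + X) = 219533 + √(1/(60 + 285) - 164) = 219533 + √(1/345 - 164) = 219533 + √(-56579/345) = 219533 + I*√19519755/345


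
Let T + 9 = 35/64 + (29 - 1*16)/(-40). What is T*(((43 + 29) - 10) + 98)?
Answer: -2809/2 ≈ -1404.5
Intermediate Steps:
T = -2809/320 (T = -9 + (35/64 + (29 - 1*16)/(-40)) = -9 + (35*(1/64) + (29 - 16)*(-1/40)) = -9 + (35/64 + 13*(-1/40)) = -9 + (35/64 - 13/40) = -9 + 71/320 = -2809/320 ≈ -8.7781)
T*(((43 + 29) - 10) + 98) = -2809*(((43 + 29) - 10) + 98)/320 = -2809*((72 - 10) + 98)/320 = -2809*(62 + 98)/320 = -2809/320*160 = -2809/2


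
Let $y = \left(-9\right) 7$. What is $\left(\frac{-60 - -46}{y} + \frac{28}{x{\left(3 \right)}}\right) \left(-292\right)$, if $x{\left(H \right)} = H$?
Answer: $- \frac{25112}{9} \approx -2790.2$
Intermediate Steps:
$y = -63$
$\left(\frac{-60 - -46}{y} + \frac{28}{x{\left(3 \right)}}\right) \left(-292\right) = \left(\frac{-60 - -46}{-63} + \frac{28}{3}\right) \left(-292\right) = \left(\left(-60 + 46\right) \left(- \frac{1}{63}\right) + 28 \cdot \frac{1}{3}\right) \left(-292\right) = \left(\left(-14\right) \left(- \frac{1}{63}\right) + \frac{28}{3}\right) \left(-292\right) = \left(\frac{2}{9} + \frac{28}{3}\right) \left(-292\right) = \frac{86}{9} \left(-292\right) = - \frac{25112}{9}$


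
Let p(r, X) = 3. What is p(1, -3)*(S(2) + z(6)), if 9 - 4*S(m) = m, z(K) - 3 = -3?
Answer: 21/4 ≈ 5.2500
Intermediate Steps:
z(K) = 0 (z(K) = 3 - 3 = 0)
S(m) = 9/4 - m/4
p(1, -3)*(S(2) + z(6)) = 3*((9/4 - ¼*2) + 0) = 3*((9/4 - ½) + 0) = 3*(7/4 + 0) = 3*(7/4) = 21/4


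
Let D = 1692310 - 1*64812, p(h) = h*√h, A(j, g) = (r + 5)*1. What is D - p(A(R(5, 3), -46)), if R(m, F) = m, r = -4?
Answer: 1627497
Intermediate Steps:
A(j, g) = 1 (A(j, g) = (-4 + 5)*1 = 1*1 = 1)
p(h) = h^(3/2)
D = 1627498 (D = 1692310 - 64812 = 1627498)
D - p(A(R(5, 3), -46)) = 1627498 - 1^(3/2) = 1627498 - 1*1 = 1627498 - 1 = 1627497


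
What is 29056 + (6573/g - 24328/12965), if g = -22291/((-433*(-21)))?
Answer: 7621827630307/289002815 ≈ 26373.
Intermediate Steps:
g = -22291/9093 ≈ -2.4514
29056 + (6573/g - 24328/12965) = 29056 + (6573/(-22291/9093) - 24328/12965) = 29056 + (6573*(-9093/22291) - 24328*1/12965) = 29056 + (-59768289/22291 - 24328/12965) = 29056 - 775438162333/289002815 = 7621827630307/289002815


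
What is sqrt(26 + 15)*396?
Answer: 396*sqrt(41) ≈ 2535.6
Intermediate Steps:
sqrt(26 + 15)*396 = sqrt(41)*396 = 396*sqrt(41)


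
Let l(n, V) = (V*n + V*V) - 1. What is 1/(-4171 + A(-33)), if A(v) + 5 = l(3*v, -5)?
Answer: -1/3657 ≈ -0.00027345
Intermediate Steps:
l(n, V) = -1 + V**2 + V*n (l(n, V) = (V*n + V**2) - 1 = (V**2 + V*n) - 1 = -1 + V**2 + V*n)
A(v) = 19 - 15*v (A(v) = -5 + (-1 + (-5)**2 - 15*v) = -5 + (-1 + 25 - 15*v) = -5 + (24 - 15*v) = 19 - 15*v)
1/(-4171 + A(-33)) = 1/(-4171 + (19 - 15*(-33))) = 1/(-4171 + (19 + 495)) = 1/(-4171 + 514) = 1/(-3657) = -1/3657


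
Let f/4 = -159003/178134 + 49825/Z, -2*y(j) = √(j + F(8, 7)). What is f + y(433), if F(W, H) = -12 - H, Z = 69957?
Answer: -1498564214/2076953373 - 3*√46/2 ≈ -10.895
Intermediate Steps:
y(j) = -√(-19 + j)/2 (y(j) = -√(j + (-12 - 1*7))/2 = -√(j + (-12 - 7))/2 = -√(j - 19)/2 = -√(-19 + j)/2)
f = -1498564214/2076953373 (f = 4*(-159003/178134 + 49825/69957) = 4*(-159003*1/178134 + 49825*(1/69957)) = 4*(-53001/59378 + 49825/69957) = 4*(-749282107/4153906746) = -1498564214/2076953373 ≈ -0.72152)
f + y(433) = -1498564214/2076953373 - √(-19 + 433)/2 = -1498564214/2076953373 - 3*√46/2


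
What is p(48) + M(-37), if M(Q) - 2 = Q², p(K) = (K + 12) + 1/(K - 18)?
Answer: 42931/30 ≈ 1431.0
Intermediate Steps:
p(K) = 12 + K + 1/(-18 + K) (p(K) = (12 + K) + 1/(-18 + K) = 12 + K + 1/(-18 + K))
M(Q) = 2 + Q²
p(48) + M(-37) = (-215 + 48² - 6*48)/(-18 + 48) + (2 + (-37)²) = (-215 + 2304 - 288)/30 + (2 + 1369) = (1/30)*1801 + 1371 = 1801/30 + 1371 = 42931/30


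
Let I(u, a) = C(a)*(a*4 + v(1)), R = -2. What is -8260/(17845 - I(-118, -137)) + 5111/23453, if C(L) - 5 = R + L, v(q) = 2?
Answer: 10137387/27604181 ≈ 0.36724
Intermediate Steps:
C(L) = 3 + L (C(L) = 5 + (-2 + L) = 3 + L)
I(u, a) = (2 + 4*a)*(3 + a) (I(u, a) = (3 + a)*(a*4 + 2) = (3 + a)*(4*a + 2) = (3 + a)*(2 + 4*a) = (2 + 4*a)*(3 + a))
-8260/(17845 - I(-118, -137)) + 5111/23453 = -8260/(17845 - 2*(1 + 2*(-137))*(3 - 137)) + 5111/23453 = -8260/(17845 - 2*(1 - 274)*(-134)) + 5111*(1/23453) = -8260/(17845 - 2*(-273)*(-134)) + 5111/23453 = -8260/(17845 - 1*73164) + 5111/23453 = -8260/(17845 - 73164) + 5111/23453 = -8260/(-55319) + 5111/23453 = -8260*(-1/55319) + 5111/23453 = 8260/55319 + 5111/23453 = 10137387/27604181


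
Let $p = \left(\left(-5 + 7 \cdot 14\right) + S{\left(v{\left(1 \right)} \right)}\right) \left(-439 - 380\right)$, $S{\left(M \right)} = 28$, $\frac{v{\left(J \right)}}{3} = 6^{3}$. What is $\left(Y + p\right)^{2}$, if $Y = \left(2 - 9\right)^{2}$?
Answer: $9810902500$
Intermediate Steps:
$v{\left(J \right)} = 648$ ($v{\left(J \right)} = 3 \cdot 6^{3} = 3 \cdot 216 = 648$)
$p = -99099$ ($p = \left(\left(-5 + 7 \cdot 14\right) + 28\right) \left(-439 - 380\right) = \left(\left(-5 + 98\right) + 28\right) \left(-819\right) = \left(93 + 28\right) \left(-819\right) = 121 \left(-819\right) = -99099$)
$Y = 49$ ($Y = \left(-7\right)^{2} = 49$)
$\left(Y + p\right)^{2} = \left(49 - 99099\right)^{2} = \left(-99050\right)^{2} = 9810902500$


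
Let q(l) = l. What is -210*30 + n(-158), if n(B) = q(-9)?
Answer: -6309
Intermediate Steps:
n(B) = -9
-210*30 + n(-158) = -210*30 - 9 = -6300 - 9 = -6309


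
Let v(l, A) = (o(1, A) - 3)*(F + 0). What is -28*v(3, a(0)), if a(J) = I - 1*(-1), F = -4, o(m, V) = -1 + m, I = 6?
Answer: -336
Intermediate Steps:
a(J) = 7 (a(J) = 6 - 1*(-1) = 6 + 1 = 7)
v(l, A) = 12 (v(l, A) = ((-1 + 1) - 3)*(-4 + 0) = (0 - 3)*(-4) = -3*(-4) = 12)
-28*v(3, a(0)) = -28*12 = -336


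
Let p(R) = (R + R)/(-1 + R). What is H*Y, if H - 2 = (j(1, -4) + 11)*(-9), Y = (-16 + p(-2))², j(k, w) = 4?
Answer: -257488/9 ≈ -28610.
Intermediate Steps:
p(R) = 2*R/(-1 + R) (p(R) = (2*R)/(-1 + R) = 2*R/(-1 + R))
Y = 1936/9 (Y = (-16 + 2*(-2)/(-1 - 2))² = (-16 + 2*(-2)/(-3))² = (-16 + 2*(-2)*(-⅓))² = (-16 + 4/3)² = (-44/3)² = 1936/9 ≈ 215.11)
H = -133 (H = 2 + (4 + 11)*(-9) = 2 + 15*(-9) = 2 - 135 = -133)
H*Y = -133*1936/9 = -257488/9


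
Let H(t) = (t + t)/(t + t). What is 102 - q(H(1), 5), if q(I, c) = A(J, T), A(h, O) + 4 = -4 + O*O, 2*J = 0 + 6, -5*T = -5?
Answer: 109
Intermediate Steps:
T = 1 (T = -⅕*(-5) = 1)
H(t) = 1 (H(t) = (2*t)/((2*t)) = (2*t)*(1/(2*t)) = 1)
J = 3 (J = (0 + 6)/2 = (½)*6 = 3)
A(h, O) = -8 + O² (A(h, O) = -4 + (-4 + O*O) = -4 + (-4 + O²) = -8 + O²)
q(I, c) = -7 (q(I, c) = -8 + 1² = -8 + 1 = -7)
102 - q(H(1), 5) = 102 - 1*(-7) = 102 + 7 = 109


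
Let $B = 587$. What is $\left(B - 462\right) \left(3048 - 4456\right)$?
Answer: $-176000$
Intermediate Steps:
$\left(B - 462\right) \left(3048 - 4456\right) = \left(587 - 462\right) \left(3048 - 4456\right) = 125 \left(-1408\right) = -176000$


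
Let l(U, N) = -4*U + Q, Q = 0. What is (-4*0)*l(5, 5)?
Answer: 0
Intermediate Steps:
l(U, N) = -4*U (l(U, N) = -4*U + 0 = -4*U)
(-4*0)*l(5, 5) = (-4*0)*(-4*5) = 0*(-20) = 0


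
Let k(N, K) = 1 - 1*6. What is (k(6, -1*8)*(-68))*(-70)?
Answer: -23800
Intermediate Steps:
k(N, K) = -5 (k(N, K) = 1 - 6 = -5)
(k(6, -1*8)*(-68))*(-70) = -5*(-68)*(-70) = 340*(-70) = -23800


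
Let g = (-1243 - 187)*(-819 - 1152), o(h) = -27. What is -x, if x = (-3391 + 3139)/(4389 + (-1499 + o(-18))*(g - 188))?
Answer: -36/614397929 ≈ -5.8594e-8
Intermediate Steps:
g = 2818530 (g = -1430*(-1971) = 2818530)
x = 36/614397929 (x = (-3391 + 3139)/(4389 + (-1499 - 27)*(2818530 - 188)) = -252/(4389 - 1526*2818342) = -252/(4389 - 4300789892) = -252/(-4300785503) = -252*(-1/4300785503) = 36/614397929 ≈ 5.8594e-8)
-x = -1*36/614397929 = -36/614397929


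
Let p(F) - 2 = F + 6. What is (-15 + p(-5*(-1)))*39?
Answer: -78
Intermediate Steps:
p(F) = 8 + F (p(F) = 2 + (F + 6) = 2 + (6 + F) = 8 + F)
(-15 + p(-5*(-1)))*39 = (-15 + (8 - 5*(-1)))*39 = (-15 + (8 + 5))*39 = (-15 + 13)*39 = -2*39 = -78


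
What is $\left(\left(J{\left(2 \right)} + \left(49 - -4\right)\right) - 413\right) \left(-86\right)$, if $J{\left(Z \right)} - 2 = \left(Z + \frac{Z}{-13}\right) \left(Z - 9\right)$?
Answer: $\frac{414692}{13} \approx 31899.0$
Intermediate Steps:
$J{\left(Z \right)} = 2 + \frac{12 Z \left(-9 + Z\right)}{13}$ ($J{\left(Z \right)} = 2 + \left(Z + \frac{Z}{-13}\right) \left(Z - 9\right) = 2 + \left(Z + Z \left(- \frac{1}{13}\right)\right) \left(-9 + Z\right) = 2 + \left(Z - \frac{Z}{13}\right) \left(-9 + Z\right) = 2 + \frac{12 Z}{13} \left(-9 + Z\right) = 2 + \frac{12 Z \left(-9 + Z\right)}{13}$)
$\left(\left(J{\left(2 \right)} + \left(49 - -4\right)\right) - 413\right) \left(-86\right) = \left(\left(\left(2 - \frac{216}{13} + \frac{12 \cdot 2^{2}}{13}\right) + \left(49 - -4\right)\right) - 413\right) \left(-86\right) = \left(\left(\left(2 - \frac{216}{13} + \frac{12}{13} \cdot 4\right) + \left(49 + 4\right)\right) - 413\right) \left(-86\right) = \left(\left(\left(2 - \frac{216}{13} + \frac{48}{13}\right) + 53\right) - 413\right) \left(-86\right) = \left(\left(- \frac{142}{13} + 53\right) - 413\right) \left(-86\right) = \left(\frac{547}{13} - 413\right) \left(-86\right) = \left(- \frac{4822}{13}\right) \left(-86\right) = \frac{414692}{13}$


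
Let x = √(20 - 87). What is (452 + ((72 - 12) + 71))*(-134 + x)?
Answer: -78122 + 583*I*√67 ≈ -78122.0 + 4772.1*I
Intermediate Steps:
x = I*√67 (x = √(-67) = I*√67 ≈ 8.1853*I)
(452 + ((72 - 12) + 71))*(-134 + x) = (452 + ((72 - 12) + 71))*(-134 + I*√67) = (452 + (60 + 71))*(-134 + I*√67) = (452 + 131)*(-134 + I*√67) = 583*(-134 + I*√67) = -78122 + 583*I*√67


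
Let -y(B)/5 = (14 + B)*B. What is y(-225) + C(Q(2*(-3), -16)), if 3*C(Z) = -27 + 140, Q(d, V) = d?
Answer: -712012/3 ≈ -2.3734e+5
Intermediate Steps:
C(Z) = 113/3 (C(Z) = (-27 + 140)/3 = (1/3)*113 = 113/3)
y(B) = -5*B*(14 + B) (y(B) = -5*(14 + B)*B = -5*B*(14 + B))
y(-225) + C(Q(2*(-3), -16)) = -5*(-225)*(14 - 225) + 113/3 = -5*(-225)*(-211) + 113/3 = -237375 + 113/3 = -712012/3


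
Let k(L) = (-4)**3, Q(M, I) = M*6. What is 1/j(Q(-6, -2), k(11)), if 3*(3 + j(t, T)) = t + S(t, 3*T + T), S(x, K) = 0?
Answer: -1/15 ≈ -0.066667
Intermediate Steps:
Q(M, I) = 6*M
k(L) = -64
j(t, T) = -3 + t/3 (j(t, T) = -3 + (t + 0)/3 = -3 + t/3)
1/j(Q(-6, -2), k(11)) = 1/(-3 + (6*(-6))/3) = 1/(-3 + (1/3)*(-36)) = 1/(-3 - 12) = 1/(-15) = -1/15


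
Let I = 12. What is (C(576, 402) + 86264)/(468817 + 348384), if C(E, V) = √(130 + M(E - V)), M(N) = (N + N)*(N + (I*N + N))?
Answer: 86264/817201 + √847858/817201 ≈ 0.10669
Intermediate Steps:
M(N) = 28*N² (M(N) = (N + N)*(N + (12*N + N)) = (2*N)*(N + 13*N) = (2*N)*(14*N) = 28*N²)
C(E, V) = √(130 + 28*(E - V)²)
(C(576, 402) + 86264)/(468817 + 348384) = (√(130 + 28*(576 - 1*402)²) + 86264)/(468817 + 348384) = (√(130 + 28*(576 - 402)²) + 86264)/817201 = (√(130 + 28*174²) + 86264)*(1/817201) = (√(130 + 28*30276) + 86264)*(1/817201) = (√(130 + 847728) + 86264)*(1/817201) = (√847858 + 86264)*(1/817201) = (86264 + √847858)*(1/817201) = 86264/817201 + √847858/817201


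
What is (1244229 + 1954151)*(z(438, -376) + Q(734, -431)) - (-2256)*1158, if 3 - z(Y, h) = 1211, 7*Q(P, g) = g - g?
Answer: -3861030592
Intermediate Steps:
Q(P, g) = 0 (Q(P, g) = (g - g)/7 = (1/7)*0 = 0)
z(Y, h) = -1208 (z(Y, h) = 3 - 1*1211 = 3 - 1211 = -1208)
(1244229 + 1954151)*(z(438, -376) + Q(734, -431)) - (-2256)*1158 = (1244229 + 1954151)*(-1208 + 0) - (-2256)*1158 = 3198380*(-1208) - 1*(-2612448) = -3863643040 + 2612448 = -3861030592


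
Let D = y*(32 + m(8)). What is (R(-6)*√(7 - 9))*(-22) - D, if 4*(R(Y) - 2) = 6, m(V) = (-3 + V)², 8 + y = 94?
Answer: -4902 - 77*I*√2 ≈ -4902.0 - 108.89*I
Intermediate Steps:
y = 86 (y = -8 + 94 = 86)
R(Y) = 7/2 (R(Y) = 2 + (¼)*6 = 2 + 3/2 = 7/2)
D = 4902 (D = 86*(32 + (-3 + 8)²) = 86*(32 + 5²) = 86*(32 + 25) = 86*57 = 4902)
(R(-6)*√(7 - 9))*(-22) - D = (7*√(7 - 9)/2)*(-22) - 1*4902 = (7*√(-2)/2)*(-22) - 4902 = (7*(I*√2)/2)*(-22) - 4902 = (7*I*√2/2)*(-22) - 4902 = -77*I*√2 - 4902 = -4902 - 77*I*√2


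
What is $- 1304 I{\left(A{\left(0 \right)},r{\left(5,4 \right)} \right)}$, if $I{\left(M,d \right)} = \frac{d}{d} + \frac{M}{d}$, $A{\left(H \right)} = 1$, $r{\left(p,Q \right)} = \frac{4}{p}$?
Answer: $-2934$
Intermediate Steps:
$I{\left(M,d \right)} = 1 + \frac{M}{d}$
$- 1304 I{\left(A{\left(0 \right)},r{\left(5,4 \right)} \right)} = - 1304 \frac{1 + \frac{4}{5}}{4 \cdot \frac{1}{5}} = - 1304 \frac{1 + 4 \cdot \frac{1}{5}}{4 \cdot \frac{1}{5}} = - 1304 \frac{1 + \frac{4}{5}}{\frac{4}{5}} = - 1304 \cdot \frac{5}{4} \cdot \frac{9}{5} = \left(-1304\right) \frac{9}{4} = -2934$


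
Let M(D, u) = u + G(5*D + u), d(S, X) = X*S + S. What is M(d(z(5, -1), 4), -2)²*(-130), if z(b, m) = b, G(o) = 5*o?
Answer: -48849970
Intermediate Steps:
d(S, X) = S + S*X (d(S, X) = S*X + S = S + S*X)
M(D, u) = 6*u + 25*D (M(D, u) = u + 5*(5*D + u) = u + 5*(u + 5*D) = u + (5*u + 25*D) = 6*u + 25*D)
M(d(z(5, -1), 4), -2)²*(-130) = (6*(-2) + 25*(5*(1 + 4)))²*(-130) = (-12 + 25*(5*5))²*(-130) = (-12 + 25*25)²*(-130) = (-12 + 625)²*(-130) = 613²*(-130) = 375769*(-130) = -48849970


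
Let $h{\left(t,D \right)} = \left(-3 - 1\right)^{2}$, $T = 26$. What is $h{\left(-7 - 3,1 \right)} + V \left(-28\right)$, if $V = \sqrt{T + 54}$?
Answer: $16 - 112 \sqrt{5} \approx -234.44$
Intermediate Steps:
$h{\left(t,D \right)} = 16$ ($h{\left(t,D \right)} = \left(-4\right)^{2} = 16$)
$V = 4 \sqrt{5}$ ($V = \sqrt{26 + 54} = \sqrt{80} = 4 \sqrt{5} \approx 8.9443$)
$h{\left(-7 - 3,1 \right)} + V \left(-28\right) = 16 + 4 \sqrt{5} \left(-28\right) = 16 - 112 \sqrt{5}$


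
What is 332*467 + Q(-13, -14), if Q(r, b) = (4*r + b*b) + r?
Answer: 155175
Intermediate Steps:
Q(r, b) = b² + 5*r (Q(r, b) = (4*r + b²) + r = (b² + 4*r) + r = b² + 5*r)
332*467 + Q(-13, -14) = 332*467 + ((-14)² + 5*(-13)) = 155044 + (196 - 65) = 155044 + 131 = 155175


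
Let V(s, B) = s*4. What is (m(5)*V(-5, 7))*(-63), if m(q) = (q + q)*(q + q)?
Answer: 126000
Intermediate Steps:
V(s, B) = 4*s
m(q) = 4*q**2 (m(q) = (2*q)*(2*q) = 4*q**2)
(m(5)*V(-5, 7))*(-63) = ((4*5**2)*(4*(-5)))*(-63) = ((4*25)*(-20))*(-63) = (100*(-20))*(-63) = -2000*(-63) = 126000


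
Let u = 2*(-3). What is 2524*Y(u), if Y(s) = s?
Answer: -15144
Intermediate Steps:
u = -6
2524*Y(u) = 2524*(-6) = -15144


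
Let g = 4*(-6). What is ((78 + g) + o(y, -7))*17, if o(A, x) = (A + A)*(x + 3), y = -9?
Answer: 2142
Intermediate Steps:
g = -24
o(A, x) = 2*A*(3 + x) (o(A, x) = (2*A)*(3 + x) = 2*A*(3 + x))
((78 + g) + o(y, -7))*17 = ((78 - 24) + 2*(-9)*(3 - 7))*17 = (54 + 2*(-9)*(-4))*17 = (54 + 72)*17 = 126*17 = 2142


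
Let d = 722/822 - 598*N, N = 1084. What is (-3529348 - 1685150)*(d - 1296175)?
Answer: 1389056951060056/137 ≈ 1.0139e+13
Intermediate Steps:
d = -266422991/411 (d = 722/822 - 598*1084 = 722*(1/822) - 648232 = 361/411 - 648232 = -266422991/411 ≈ -6.4823e+5)
(-3529348 - 1685150)*(d - 1296175) = (-3529348 - 1685150)*(-266422991/411 - 1296175) = -5214498*(-799150916/411) = 1389056951060056/137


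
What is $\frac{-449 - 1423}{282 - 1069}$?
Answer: $\frac{1872}{787} \approx 2.3787$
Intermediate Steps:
$\frac{-449 - 1423}{282 - 1069} = \frac{1}{-787} \left(-1872\right) = \left(- \frac{1}{787}\right) \left(-1872\right) = \frac{1872}{787}$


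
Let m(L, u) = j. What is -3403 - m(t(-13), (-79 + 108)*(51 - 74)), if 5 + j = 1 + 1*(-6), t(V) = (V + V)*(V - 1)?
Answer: -3393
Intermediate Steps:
t(V) = 2*V*(-1 + V) (t(V) = (2*V)*(-1 + V) = 2*V*(-1 + V))
j = -10 (j = -5 + (1 + 1*(-6)) = -5 + (1 - 6) = -5 - 5 = -10)
m(L, u) = -10
-3403 - m(t(-13), (-79 + 108)*(51 - 74)) = -3403 - 1*(-10) = -3403 + 10 = -3393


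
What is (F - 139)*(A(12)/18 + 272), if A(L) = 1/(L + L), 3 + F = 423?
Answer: 33018905/432 ≈ 76433.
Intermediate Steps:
F = 420 (F = -3 + 423 = 420)
A(L) = 1/(2*L)
(F - 139)*(A(12)/18 + 272) = (420 - 139)*(((1/2)/12)/18 + 272) = 281*(((1/2)*(1/12))*(1/18) + 272) = 281*((1/24)*(1/18) + 272) = 281*(1/432 + 272) = 281*(117505/432) = 33018905/432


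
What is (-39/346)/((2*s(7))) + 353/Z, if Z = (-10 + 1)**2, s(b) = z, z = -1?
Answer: 247435/56052 ≈ 4.4144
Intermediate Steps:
s(b) = -1
Z = 81 (Z = (-9)**2 = 81)
(-39/346)/((2*s(7))) + 353/Z = (-39/346)/((2*(-1))) + 353/81 = -39*1/346/(-2) + 353*(1/81) = -39/346*(-1/2) + 353/81 = 39/692 + 353/81 = 247435/56052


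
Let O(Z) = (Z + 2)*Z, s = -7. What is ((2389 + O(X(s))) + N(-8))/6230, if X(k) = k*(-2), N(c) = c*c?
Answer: 2677/6230 ≈ 0.42970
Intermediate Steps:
N(c) = c²
X(k) = -2*k
O(Z) = Z*(2 + Z) (O(Z) = (2 + Z)*Z = Z*(2 + Z))
((2389 + O(X(s))) + N(-8))/6230 = ((2389 + (-2*(-7))*(2 - 2*(-7))) + (-8)²)/6230 = ((2389 + 14*(2 + 14)) + 64)*(1/6230) = ((2389 + 14*16) + 64)*(1/6230) = ((2389 + 224) + 64)*(1/6230) = (2613 + 64)*(1/6230) = 2677*(1/6230) = 2677/6230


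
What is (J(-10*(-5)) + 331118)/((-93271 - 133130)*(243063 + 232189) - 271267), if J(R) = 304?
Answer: -331422/107597799319 ≈ -3.0802e-6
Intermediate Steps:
(J(-10*(-5)) + 331118)/((-93271 - 133130)*(243063 + 232189) - 271267) = (304 + 331118)/((-93271 - 133130)*(243063 + 232189) - 271267) = 331422/(-226401*475252 - 271267) = 331422/(-107597528052 - 271267) = 331422/(-107597799319) = 331422*(-1/107597799319) = -331422/107597799319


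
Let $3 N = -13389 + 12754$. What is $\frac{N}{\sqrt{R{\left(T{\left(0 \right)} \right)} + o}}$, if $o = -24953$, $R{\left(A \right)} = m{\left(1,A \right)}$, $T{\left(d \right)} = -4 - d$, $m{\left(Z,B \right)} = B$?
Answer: $\frac{635 i \sqrt{2773}}{24957} \approx 1.3398 i$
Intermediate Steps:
$R{\left(A \right)} = A$
$N = - \frac{635}{3}$ ($N = \frac{-13389 + 12754}{3} = \frac{1}{3} \left(-635\right) = - \frac{635}{3} \approx -211.67$)
$\frac{N}{\sqrt{R{\left(T{\left(0 \right)} \right)} + o}} = - \frac{635}{3 \sqrt{\left(-4 - 0\right) - 24953}} = - \frac{635}{3 \sqrt{\left(-4 + 0\right) - 24953}} = - \frac{635}{3 \sqrt{-4 - 24953}} = - \frac{635}{3 \sqrt{-24957}} = - \frac{635}{3 \cdot 3 i \sqrt{2773}} = - \frac{635 \left(- \frac{i \sqrt{2773}}{8319}\right)}{3} = \frac{635 i \sqrt{2773}}{24957}$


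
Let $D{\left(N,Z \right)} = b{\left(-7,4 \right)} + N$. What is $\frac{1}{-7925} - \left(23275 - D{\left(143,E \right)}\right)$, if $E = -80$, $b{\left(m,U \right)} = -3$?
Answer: $- \frac{183344876}{7925} \approx -23135.0$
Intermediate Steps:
$D{\left(N,Z \right)} = -3 + N$
$\frac{1}{-7925} - \left(23275 - D{\left(143,E \right)}\right) = \frac{1}{-7925} - \left(23275 - \left(-3 + 143\right)\right) = - \frac{1}{7925} - \left(23275 - 140\right) = - \frac{1}{7925} - 23135 = - \frac{183344876}{7925}$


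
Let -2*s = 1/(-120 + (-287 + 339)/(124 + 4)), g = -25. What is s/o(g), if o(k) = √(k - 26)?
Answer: -16*I*√51/195177 ≈ -0.00058543*I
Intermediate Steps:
o(k) = √(-26 + k)
s = 16/3827 (s = -1/(2*(-120 + (-287 + 339)/(124 + 4))) = -1/(2*(-120 + 52/128)) = -1/(2*(-120 + 52*(1/128))) = -1/(2*(-120 + 13/32)) = -1/(2*(-3827/32)) = -½*(-32/3827) = 16/3827 ≈ 0.0041808)
s/o(g) = 16/(3827*(√(-26 - 25))) = 16/(3827*(√(-51))) = 16/(3827*((I*√51))) = 16*(-I*√51/51)/3827 = -16*I*√51/195177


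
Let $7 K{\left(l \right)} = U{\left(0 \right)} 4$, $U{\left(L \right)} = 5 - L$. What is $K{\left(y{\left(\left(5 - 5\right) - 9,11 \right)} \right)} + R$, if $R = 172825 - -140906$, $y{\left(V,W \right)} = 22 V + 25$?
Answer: $\frac{2196137}{7} \approx 3.1373 \cdot 10^{5}$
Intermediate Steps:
$y{\left(V,W \right)} = 25 + 22 V$
$K{\left(l \right)} = \frac{20}{7}$ ($K{\left(l \right)} = \frac{\left(5 - 0\right) 4}{7} = \frac{\left(5 + 0\right) 4}{7} = \frac{5 \cdot 4}{7} = \frac{1}{7} \cdot 20 = \frac{20}{7}$)
$R = 313731$ ($R = 172825 + 140906 = 313731$)
$K{\left(y{\left(\left(5 - 5\right) - 9,11 \right)} \right)} + R = \frac{20}{7} + 313731 = \frac{2196137}{7}$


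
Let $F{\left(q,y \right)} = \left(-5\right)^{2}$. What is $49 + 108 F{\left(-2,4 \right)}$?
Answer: $2749$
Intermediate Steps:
$F{\left(q,y \right)} = 25$
$49 + 108 F{\left(-2,4 \right)} = 49 + 108 \cdot 25 = 49 + 2700 = 2749$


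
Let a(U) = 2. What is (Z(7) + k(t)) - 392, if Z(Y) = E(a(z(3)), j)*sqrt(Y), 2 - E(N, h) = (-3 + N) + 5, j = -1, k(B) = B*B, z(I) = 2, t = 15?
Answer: -167 - 2*sqrt(7) ≈ -172.29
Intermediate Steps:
k(B) = B**2
E(N, h) = -N (E(N, h) = 2 - ((-3 + N) + 5) = 2 - (2 + N) = 2 + (-2 - N) = -N)
Z(Y) = -2*sqrt(Y) (Z(Y) = (-1*2)*sqrt(Y) = -2*sqrt(Y))
(Z(7) + k(t)) - 392 = (-2*sqrt(7) + 15**2) - 392 = (-2*sqrt(7) + 225) - 392 = (225 - 2*sqrt(7)) - 392 = -167 - 2*sqrt(7)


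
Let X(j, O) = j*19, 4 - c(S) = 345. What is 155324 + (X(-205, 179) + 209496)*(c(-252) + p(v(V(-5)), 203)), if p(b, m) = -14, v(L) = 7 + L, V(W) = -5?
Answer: -72833031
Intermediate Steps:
c(S) = -341 (c(S) = 4 - 1*345 = 4 - 345 = -341)
X(j, O) = 19*j
155324 + (X(-205, 179) + 209496)*(c(-252) + p(v(V(-5)), 203)) = 155324 + (19*(-205) + 209496)*(-341 - 14) = 155324 + (-3895 + 209496)*(-355) = 155324 + 205601*(-355) = 155324 - 72988355 = -72833031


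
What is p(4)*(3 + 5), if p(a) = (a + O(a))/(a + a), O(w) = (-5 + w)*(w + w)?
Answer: -4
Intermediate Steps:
O(w) = 2*w*(-5 + w) (O(w) = (-5 + w)*(2*w) = 2*w*(-5 + w))
p(a) = (a + 2*a*(-5 + a))/(2*a) (p(a) = (a + 2*a*(-5 + a))/(a + a) = (a + 2*a*(-5 + a))/((2*a)) = (a + 2*a*(-5 + a))*(1/(2*a)) = (a + 2*a*(-5 + a))/(2*a))
p(4)*(3 + 5) = (-9/2 + 4)*(3 + 5) = -½*8 = -4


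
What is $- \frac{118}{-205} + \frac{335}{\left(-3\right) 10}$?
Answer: $- \frac{13027}{1230} \approx -10.591$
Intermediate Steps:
$- \frac{118}{-205} + \frac{335}{\left(-3\right) 10} = \left(-118\right) \left(- \frac{1}{205}\right) + \frac{335}{-30} = \frac{118}{205} + 335 \left(- \frac{1}{30}\right) = \frac{118}{205} - \frac{67}{6} = - \frac{13027}{1230}$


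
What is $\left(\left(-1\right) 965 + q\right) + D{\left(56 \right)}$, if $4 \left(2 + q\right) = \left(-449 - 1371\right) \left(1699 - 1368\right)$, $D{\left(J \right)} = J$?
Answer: $-151516$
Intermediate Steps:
$q = -150607$ ($q = -2 + \frac{\left(-449 - 1371\right) \left(1699 - 1368\right)}{4} = -2 + \frac{\left(-1820\right) 331}{4} = -2 + \frac{1}{4} \left(-602420\right) = -2 - 150605 = -150607$)
$\left(\left(-1\right) 965 + q\right) + D{\left(56 \right)} = \left(\left(-1\right) 965 - 150607\right) + 56 = \left(-965 - 150607\right) + 56 = -151572 + 56 = -151516$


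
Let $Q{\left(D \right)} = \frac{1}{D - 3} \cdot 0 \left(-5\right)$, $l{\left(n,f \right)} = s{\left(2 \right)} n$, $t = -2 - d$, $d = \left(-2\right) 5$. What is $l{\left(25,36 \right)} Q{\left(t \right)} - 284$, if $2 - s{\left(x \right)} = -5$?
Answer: $-284$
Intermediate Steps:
$d = -10$
$s{\left(x \right)} = 7$ ($s{\left(x \right)} = 2 - -5 = 2 + 5 = 7$)
$t = 8$ ($t = -2 - -10 = -2 + 10 = 8$)
$l{\left(n,f \right)} = 7 n$
$Q{\left(D \right)} = 0$ ($Q{\left(D \right)} = \frac{1}{-3 + D} 0 \left(-5\right) = 0 \left(-5\right) = 0$)
$l{\left(25,36 \right)} Q{\left(t \right)} - 284 = 7 \cdot 25 \cdot 0 - 284 = 175 \cdot 0 - 284 = 0 - 284 = -284$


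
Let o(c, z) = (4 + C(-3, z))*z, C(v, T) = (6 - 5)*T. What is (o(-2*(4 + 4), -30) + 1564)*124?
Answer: 290656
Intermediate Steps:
C(v, T) = T (C(v, T) = 1*T = T)
o(c, z) = z*(4 + z) (o(c, z) = (4 + z)*z = z*(4 + z))
(o(-2*(4 + 4), -30) + 1564)*124 = (-30*(4 - 30) + 1564)*124 = (-30*(-26) + 1564)*124 = (780 + 1564)*124 = 2344*124 = 290656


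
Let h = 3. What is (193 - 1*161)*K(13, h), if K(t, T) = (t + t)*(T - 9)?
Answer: -4992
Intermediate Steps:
K(t, T) = 2*t*(-9 + T) (K(t, T) = (2*t)*(-9 + T) = 2*t*(-9 + T))
(193 - 1*161)*K(13, h) = (193 - 1*161)*(2*13*(-9 + 3)) = (193 - 161)*(2*13*(-6)) = 32*(-156) = -4992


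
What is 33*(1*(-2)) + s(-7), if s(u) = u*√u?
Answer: -66 - 7*I*√7 ≈ -66.0 - 18.52*I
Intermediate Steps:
s(u) = u^(3/2)
33*(1*(-2)) + s(-7) = 33*(1*(-2)) + (-7)^(3/2) = 33*(-2) - 7*I*√7 = -66 - 7*I*√7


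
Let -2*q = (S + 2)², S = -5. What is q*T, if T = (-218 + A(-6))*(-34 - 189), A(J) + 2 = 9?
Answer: -423477/2 ≈ -2.1174e+5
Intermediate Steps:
A(J) = 7 (A(J) = -2 + 9 = 7)
q = -9/2 (q = -(-5 + 2)²/2 = -½*(-3)² = -½*9 = -9/2 ≈ -4.5000)
T = 47053 (T = (-218 + 7)*(-34 - 189) = -211*(-223) = 47053)
q*T = -9/2*47053 = -423477/2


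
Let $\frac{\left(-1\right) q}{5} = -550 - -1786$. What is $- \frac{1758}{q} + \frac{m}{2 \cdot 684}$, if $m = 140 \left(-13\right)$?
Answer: $- \frac{92111}{88065} \approx -1.0459$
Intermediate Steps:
$m = -1820$
$q = -6180$ ($q = - 5 \left(-550 - -1786\right) = - 5 \left(-550 + 1786\right) = \left(-5\right) 1236 = -6180$)
$- \frac{1758}{q} + \frac{m}{2 \cdot 684} = - \frac{1758}{-6180} - \frac{1820}{2 \cdot 684} = \left(-1758\right) \left(- \frac{1}{6180}\right) - \frac{1820}{1368} = \frac{293}{1030} - \frac{455}{342} = - \frac{92111}{88065}$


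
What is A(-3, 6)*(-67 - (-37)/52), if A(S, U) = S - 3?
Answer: 10341/26 ≈ 397.73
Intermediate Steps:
A(S, U) = -3 + S
A(-3, 6)*(-67 - (-37)/52) = (-3 - 3)*(-67 - (-37)/52) = -6*(-67 - (-37)/52) = -6*(-67 - 1*(-37/52)) = -6*(-67 + 37/52) = -6*(-3447/52) = 10341/26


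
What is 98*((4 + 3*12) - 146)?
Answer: -10388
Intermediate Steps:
98*((4 + 3*12) - 146) = 98*((4 + 36) - 146) = 98*(40 - 146) = 98*(-106) = -10388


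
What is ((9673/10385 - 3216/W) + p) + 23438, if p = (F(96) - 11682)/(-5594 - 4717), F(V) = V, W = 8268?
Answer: 576443406784949/24592645805 ≈ 23440.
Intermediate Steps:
p = 3862/3437 (p = (96 - 11682)/(-5594 - 4717) = -11586/(-10311) = -11586*(-1/10311) = 3862/3437 ≈ 1.1237)
((9673/10385 - 3216/W) + p) + 23438 = ((9673/10385 - 3216/8268) + 3862/3437) + 23438 = ((9673*(1/10385) - 3216*1/8268) + 3862/3437) + 23438 = ((9673/10385 - 268/689) + 3862/3437) + 23438 = (3881517/7155265 + 3862/3437) + 23438 = 40974407359/24592645805 + 23438 = 576443406784949/24592645805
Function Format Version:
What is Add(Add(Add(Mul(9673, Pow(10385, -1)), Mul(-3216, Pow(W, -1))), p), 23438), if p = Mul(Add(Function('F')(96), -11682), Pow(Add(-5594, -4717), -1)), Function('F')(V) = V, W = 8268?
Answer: Rational(576443406784949, 24592645805) ≈ 23440.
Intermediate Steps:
p = Rational(3862, 3437) (p = Mul(Add(96, -11682), Pow(Add(-5594, -4717), -1)) = Mul(-11586, Pow(-10311, -1)) = Mul(-11586, Rational(-1, 10311)) = Rational(3862, 3437) ≈ 1.1237)
Add(Add(Add(Mul(9673, Pow(10385, -1)), Mul(-3216, Pow(W, -1))), p), 23438) = Add(Add(Add(Mul(9673, Pow(10385, -1)), Mul(-3216, Pow(8268, -1))), Rational(3862, 3437)), 23438) = Add(Add(Add(Mul(9673, Rational(1, 10385)), Mul(-3216, Rational(1, 8268))), Rational(3862, 3437)), 23438) = Add(Add(Add(Rational(9673, 10385), Rational(-268, 689)), Rational(3862, 3437)), 23438) = Add(Add(Rational(3881517, 7155265), Rational(3862, 3437)), 23438) = Add(Rational(40974407359, 24592645805), 23438) = Rational(576443406784949, 24592645805)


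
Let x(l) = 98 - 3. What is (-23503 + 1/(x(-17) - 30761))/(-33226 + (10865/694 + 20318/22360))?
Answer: 1398046817450270/1975422109141521 ≈ 0.70772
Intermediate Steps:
x(l) = 95
(-23503 + 1/(x(-17) - 30761))/(-33226 + (10865/694 + 20318/22360)) = (-23503 + 1/(95 - 30761))/(-33226 + (10865/694 + 20318/22360)) = (-23503 + 1/(-30666))/(-33226 + (10865*(1/694) + 20318*(1/22360))) = (-23503 - 1/30666)/(-33226 + (10865/694 + 10159/11180)) = -720742999/(30666*(-33226 + 64260523/3879460)) = -720742999/(30666*(-128834677437/3879460)) = -720742999/30666*(-3879460/128834677437) = 1398046817450270/1975422109141521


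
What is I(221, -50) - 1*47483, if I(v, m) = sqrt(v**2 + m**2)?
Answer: -47483 + sqrt(51341) ≈ -47256.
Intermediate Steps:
I(v, m) = sqrt(m**2 + v**2)
I(221, -50) - 1*47483 = sqrt((-50)**2 + 221**2) - 1*47483 = sqrt(2500 + 48841) - 47483 = sqrt(51341) - 47483 = -47483 + sqrt(51341)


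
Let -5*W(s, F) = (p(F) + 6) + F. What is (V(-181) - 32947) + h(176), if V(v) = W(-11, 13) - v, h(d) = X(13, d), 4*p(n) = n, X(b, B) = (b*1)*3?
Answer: -654629/20 ≈ -32731.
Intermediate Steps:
X(b, B) = 3*b (X(b, B) = b*3 = 3*b)
p(n) = n/4
W(s, F) = -6/5 - F/4 (W(s, F) = -((F/4 + 6) + F)/5 = -((6 + F/4) + F)/5 = -(6 + 5*F/4)/5 = -6/5 - F/4)
h(d) = 39 (h(d) = 3*13 = 39)
V(v) = -89/20 - v (V(v) = (-6/5 - ¼*13) - v = (-6/5 - 13/4) - v = -89/20 - v)
(V(-181) - 32947) + h(176) = ((-89/20 - 1*(-181)) - 32947) + 39 = ((-89/20 + 181) - 32947) + 39 = (3531/20 - 32947) + 39 = -655409/20 + 39 = -654629/20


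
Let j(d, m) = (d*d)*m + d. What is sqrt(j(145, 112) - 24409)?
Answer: 2*sqrt(582634) ≈ 1526.6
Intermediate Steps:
j(d, m) = d + m*d**2 (j(d, m) = d**2*m + d = m*d**2 + d = d + m*d**2)
sqrt(j(145, 112) - 24409) = sqrt(145*(1 + 145*112) - 24409) = sqrt(145*(1 + 16240) - 24409) = sqrt(145*16241 - 24409) = sqrt(2354945 - 24409) = sqrt(2330536) = 2*sqrt(582634)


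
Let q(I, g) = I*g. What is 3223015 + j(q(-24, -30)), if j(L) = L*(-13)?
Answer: 3213655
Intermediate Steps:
j(L) = -13*L
3223015 + j(q(-24, -30)) = 3223015 - (-312)*(-30) = 3223015 - 13*720 = 3223015 - 9360 = 3213655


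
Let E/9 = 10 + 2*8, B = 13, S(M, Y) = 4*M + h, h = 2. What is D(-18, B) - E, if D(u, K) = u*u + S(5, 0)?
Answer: 112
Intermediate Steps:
S(M, Y) = 2 + 4*M (S(M, Y) = 4*M + 2 = 2 + 4*M)
D(u, K) = 22 + u**2 (D(u, K) = u*u + (2 + 4*5) = u**2 + (2 + 20) = u**2 + 22 = 22 + u**2)
E = 234 (E = 9*(10 + 2*8) = 9*(10 + 16) = 9*26 = 234)
D(-18, B) - E = (22 + (-18)**2) - 1*234 = (22 + 324) - 234 = 346 - 234 = 112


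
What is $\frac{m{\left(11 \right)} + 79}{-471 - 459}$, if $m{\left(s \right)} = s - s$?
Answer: $- \frac{79}{930} \approx -0.084946$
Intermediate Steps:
$m{\left(s \right)} = 0$
$\frac{m{\left(11 \right)} + 79}{-471 - 459} = \frac{0 + 79}{-471 - 459} = \frac{79}{-930} = 79 \left(- \frac{1}{930}\right) = - \frac{79}{930}$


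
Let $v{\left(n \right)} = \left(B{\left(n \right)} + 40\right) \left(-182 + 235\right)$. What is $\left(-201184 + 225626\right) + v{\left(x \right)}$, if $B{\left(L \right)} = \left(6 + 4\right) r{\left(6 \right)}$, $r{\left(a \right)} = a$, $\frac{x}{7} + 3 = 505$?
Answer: $29742$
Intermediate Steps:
$x = 3514$ ($x = -21 + 7 \cdot 505 = -21 + 3535 = 3514$)
$B{\left(L \right)} = 60$ ($B{\left(L \right)} = \left(6 + 4\right) 6 = 10 \cdot 6 = 60$)
$v{\left(n \right)} = 5300$ ($v{\left(n \right)} = \left(60 + 40\right) \left(-182 + 235\right) = 100 \cdot 53 = 5300$)
$\left(-201184 + 225626\right) + v{\left(x \right)} = \left(-201184 + 225626\right) + 5300 = 24442 + 5300 = 29742$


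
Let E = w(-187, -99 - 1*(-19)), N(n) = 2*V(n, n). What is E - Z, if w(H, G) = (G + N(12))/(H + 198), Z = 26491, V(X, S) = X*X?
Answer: -291193/11 ≈ -26472.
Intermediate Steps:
V(X, S) = X²
N(n) = 2*n²
w(H, G) = (288 + G)/(198 + H) (w(H, G) = (G + 2*12²)/(H + 198) = (G + 2*144)/(198 + H) = (G + 288)/(198 + H) = (288 + G)/(198 + H))
E = 208/11 (E = (288 + (-99 - 1*(-19)))/(198 - 187) = (288 + (-99 + 19))/11 = (288 - 80)/11 = (1/11)*208 = 208/11 ≈ 18.909)
E - Z = 208/11 - 1*26491 = 208/11 - 26491 = -291193/11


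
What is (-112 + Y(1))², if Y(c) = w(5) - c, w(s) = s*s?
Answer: 7744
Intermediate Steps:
w(s) = s²
Y(c) = 25 - c (Y(c) = 5² - c = 25 - c)
(-112 + Y(1))² = (-112 + (25 - 1*1))² = (-112 + (25 - 1))² = (-112 + 24)² = (-88)² = 7744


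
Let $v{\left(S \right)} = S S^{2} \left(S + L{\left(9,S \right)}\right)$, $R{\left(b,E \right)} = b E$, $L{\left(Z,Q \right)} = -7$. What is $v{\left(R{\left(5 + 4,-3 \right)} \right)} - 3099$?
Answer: $666123$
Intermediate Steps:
$R{\left(b,E \right)} = E b$
$v{\left(S \right)} = S^{3} \left(-7 + S\right)$ ($v{\left(S \right)} = S S^{2} \left(S - 7\right) = S^{3} \left(-7 + S\right)$)
$v{\left(R{\left(5 + 4,-3 \right)} \right)} - 3099 = \left(- 3 \left(5 + 4\right)\right)^{3} \left(-7 - 3 \left(5 + 4\right)\right) - 3099 = \left(\left(-3\right) 9\right)^{3} \left(-7 - 27\right) - 3099 = \left(-27\right)^{3} \left(-7 - 27\right) - 3099 = \left(-19683\right) \left(-34\right) - 3099 = 669222 - 3099 = 666123$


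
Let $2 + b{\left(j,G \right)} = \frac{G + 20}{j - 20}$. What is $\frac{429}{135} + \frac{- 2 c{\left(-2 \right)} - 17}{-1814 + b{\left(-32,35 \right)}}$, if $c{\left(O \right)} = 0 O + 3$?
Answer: $\frac{13565461}{4251915} \approx 3.1904$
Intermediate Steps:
$c{\left(O \right)} = 3$ ($c{\left(O \right)} = 0 + 3 = 3$)
$b{\left(j,G \right)} = -2 + \frac{20 + G}{-20 + j}$ ($b{\left(j,G \right)} = -2 + \frac{G + 20}{j - 20} = -2 + \frac{20 + G}{-20 + j}$)
$\frac{429}{135} + \frac{- 2 c{\left(-2 \right)} - 17}{-1814 + b{\left(-32,35 \right)}} = \frac{429}{135} + \frac{\left(-2\right) 3 - 17}{-1814 + \frac{60 + 35 - -64}{-20 - 32}} = 429 \cdot \frac{1}{135} + \frac{-6 - 17}{-1814 + \frac{60 + 35 + 64}{-52}} = \frac{143}{45} - \frac{23}{-1814 - \frac{159}{52}} = \frac{143}{45} - \frac{23}{- \frac{94487}{52}} = \frac{143}{45} - - \frac{1196}{94487} = \frac{143}{45} + \frac{1196}{94487} = \frac{13565461}{4251915}$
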